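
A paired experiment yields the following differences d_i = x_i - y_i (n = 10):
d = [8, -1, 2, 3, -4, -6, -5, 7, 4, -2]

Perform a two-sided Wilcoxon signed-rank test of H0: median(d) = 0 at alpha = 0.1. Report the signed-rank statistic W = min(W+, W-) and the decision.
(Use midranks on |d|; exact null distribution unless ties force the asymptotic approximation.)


Step 1: Drop any zero differences (none here) and take |d_i|.
|d| = [8, 1, 2, 3, 4, 6, 5, 7, 4, 2]
Step 2: Midrank |d_i| (ties get averaged ranks).
ranks: |8|->10, |1|->1, |2|->2.5, |3|->4, |4|->5.5, |6|->8, |5|->7, |7|->9, |4|->5.5, |2|->2.5
Step 3: Attach original signs; sum ranks with positive sign and with negative sign.
W+ = 10 + 2.5 + 4 + 9 + 5.5 = 31
W- = 1 + 5.5 + 8 + 7 + 2.5 = 24
(Check: W+ + W- = 55 should equal n(n+1)/2 = 55.)
Step 4: Test statistic W = min(W+, W-) = 24.
Step 5: Ties in |d|, so use the tie-corrected normal approximation.
        E[W] = n(n+1)/4 = 10*11/4 = 27.5.
        Tie groups: |d|=2 (t=2), |d|=4 (t=2); sum(t^3 - t) = 12.
        Var[W] = n(n+1)(2n+1)/24 - sum(t^3-t)/48 = 2310/24 - 12/48 = 96.
        z = (W - E[W]) / sqrt(Var[W]) = (24 - 27.5) / 9.7980 = -0.3572.
        Two-sided p = 2*Phi(z) = 0.720929.
Step 6: alpha = 0.1. fail to reject H0.

W+ = 31, W- = 24, W = min = 24, p = 0.720929, fail to reject H0.


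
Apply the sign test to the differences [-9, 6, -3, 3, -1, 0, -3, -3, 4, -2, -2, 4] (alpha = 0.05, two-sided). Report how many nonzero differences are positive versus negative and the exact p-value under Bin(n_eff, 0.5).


Step 1: Discard zero differences. Original n = 12; n_eff = number of nonzero differences = 11.
Nonzero differences (with sign): -9, +6, -3, +3, -1, -3, -3, +4, -2, -2, +4
Step 2: Count signs: positive = 4, negative = 7.
Step 3: Under H0: P(positive) = 0.5, so the number of positives S ~ Bin(11, 0.5).
Step 4: Two-sided exact p-value = sum of Bin(11,0.5) probabilities at or below the observed probability = 0.548828.
Step 5: alpha = 0.05. fail to reject H0.

n_eff = 11, pos = 4, neg = 7, p = 0.548828, fail to reject H0.


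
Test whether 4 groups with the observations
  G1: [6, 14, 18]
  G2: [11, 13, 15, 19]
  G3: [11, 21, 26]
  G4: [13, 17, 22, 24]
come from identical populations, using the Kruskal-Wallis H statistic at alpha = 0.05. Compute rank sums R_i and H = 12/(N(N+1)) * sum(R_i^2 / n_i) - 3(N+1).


Step 1: Combine all N = 14 observations and assign midranks.
sorted (value, group, rank): (6,G1,1), (11,G2,2.5), (11,G3,2.5), (13,G2,4.5), (13,G4,4.5), (14,G1,6), (15,G2,7), (17,G4,8), (18,G1,9), (19,G2,10), (21,G3,11), (22,G4,12), (24,G4,13), (26,G3,14)
Step 2: Sum ranks within each group.
R_1 = 16 (n_1 = 3)
R_2 = 24 (n_2 = 4)
R_3 = 27.5 (n_3 = 3)
R_4 = 37.5 (n_4 = 4)
Step 3: H = 12/(N(N+1)) * sum(R_i^2/n_i) - 3(N+1)
     = 12/(14*15) * (16^2/3 + 24^2/4 + 27.5^2/3 + 37.5^2/4) - 3*15
     = 0.057143 * 832.979 - 45
     = 2.598810.
Step 4: Ties present; correction factor C = 1 - 12/(14^3 - 14) = 0.995604. Corrected H = 2.598810 / 0.995604 = 2.610283.
Step 5: Under H0, H ~ chi^2(3); p-value = 0.455690.
Step 6: alpha = 0.05. fail to reject H0.

H = 2.6103, df = 3, p = 0.455690, fail to reject H0.


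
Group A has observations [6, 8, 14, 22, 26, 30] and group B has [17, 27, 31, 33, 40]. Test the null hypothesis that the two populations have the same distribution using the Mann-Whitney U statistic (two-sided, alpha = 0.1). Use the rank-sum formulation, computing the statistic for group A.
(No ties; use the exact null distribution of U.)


Step 1: Combine and sort all 11 observations; assign midranks.
sorted (value, group): (6,X), (8,X), (14,X), (17,Y), (22,X), (26,X), (27,Y), (30,X), (31,Y), (33,Y), (40,Y)
ranks: 6->1, 8->2, 14->3, 17->4, 22->5, 26->6, 27->7, 30->8, 31->9, 33->10, 40->11
Step 2: Rank sum for X: R1 = 1 + 2 + 3 + 5 + 6 + 8 = 25.
Step 3: U_X = R1 - n1(n1+1)/2 = 25 - 6*7/2 = 25 - 21 = 4.
       U_Y = n1*n2 - U_X = 30 - 4 = 26.
Step 4: No ties, so the exact null distribution of U (based on enumerating the C(11,6) = 462 equally likely rank assignments) gives the two-sided p-value.
Step 5: p-value = 0.051948; compare to alpha = 0.1. reject H0.

U_X = 4, p = 0.051948, reject H0 at alpha = 0.1.


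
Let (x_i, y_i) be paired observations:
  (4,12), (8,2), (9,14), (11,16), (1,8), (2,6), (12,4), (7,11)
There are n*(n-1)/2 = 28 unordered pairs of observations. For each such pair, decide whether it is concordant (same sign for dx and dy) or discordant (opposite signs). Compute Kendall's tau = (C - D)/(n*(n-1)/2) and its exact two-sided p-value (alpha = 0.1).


Step 1: Enumerate the 28 unordered pairs (i,j) with i<j and classify each by sign(x_j-x_i) * sign(y_j-y_i).
  (1,2):dx=+4,dy=-10->D; (1,3):dx=+5,dy=+2->C; (1,4):dx=+7,dy=+4->C; (1,5):dx=-3,dy=-4->C
  (1,6):dx=-2,dy=-6->C; (1,7):dx=+8,dy=-8->D; (1,8):dx=+3,dy=-1->D; (2,3):dx=+1,dy=+12->C
  (2,4):dx=+3,dy=+14->C; (2,5):dx=-7,dy=+6->D; (2,6):dx=-6,dy=+4->D; (2,7):dx=+4,dy=+2->C
  (2,8):dx=-1,dy=+9->D; (3,4):dx=+2,dy=+2->C; (3,5):dx=-8,dy=-6->C; (3,6):dx=-7,dy=-8->C
  (3,7):dx=+3,dy=-10->D; (3,8):dx=-2,dy=-3->C; (4,5):dx=-10,dy=-8->C; (4,6):dx=-9,dy=-10->C
  (4,7):dx=+1,dy=-12->D; (4,8):dx=-4,dy=-5->C; (5,6):dx=+1,dy=-2->D; (5,7):dx=+11,dy=-4->D
  (5,8):dx=+6,dy=+3->C; (6,7):dx=+10,dy=-2->D; (6,8):dx=+5,dy=+5->C; (7,8):dx=-5,dy=+7->D
Step 2: C = 16, D = 12, total pairs = 28.
Step 3: tau = (C - D)/(n(n-1)/2) = (16 - 12)/28 = 0.142857.
Step 4: Exact two-sided p-value (enumerate n! = 40320 permutations of y under H0): p = 0.719544.
Step 5: alpha = 0.1. fail to reject H0.

tau_b = 0.1429 (C=16, D=12), p = 0.719544, fail to reject H0.


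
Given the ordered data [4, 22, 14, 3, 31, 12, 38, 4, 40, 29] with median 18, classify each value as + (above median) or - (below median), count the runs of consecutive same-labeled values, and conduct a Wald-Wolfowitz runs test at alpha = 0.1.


Step 1: Compute median = 18; label A = above, B = below.
Labels in order: BABBABABAA  (n_A = 5, n_B = 5)
Step 2: Count runs R = 8.
Step 3: Under H0 (random ordering), E[R] = 2*n_A*n_B/(n_A+n_B) + 1 = 2*5*5/10 + 1 = 6.0000.
        Var[R] = 2*n_A*n_B*(2*n_A*n_B - n_A - n_B) / ((n_A+n_B)^2 * (n_A+n_B-1)) = 2000/900 = 2.2222.
        SD[R] = 1.4907.
Step 4: Continuity-corrected z = (R - 0.5 - E[R]) / SD[R] = (8 - 0.5 - 6.0000) / 1.4907 = 1.0062.
Step 5: Two-sided p-value via normal approximation = 2*(1 - Phi(|z|)) = 0.314305.
Step 6: alpha = 0.1. fail to reject H0.

R = 8, z = 1.0062, p = 0.314305, fail to reject H0.


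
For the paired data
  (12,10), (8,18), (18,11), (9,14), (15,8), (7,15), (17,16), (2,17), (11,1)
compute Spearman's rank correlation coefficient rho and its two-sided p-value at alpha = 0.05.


Step 1: Rank x and y separately (midranks; no ties here).
rank(x): 12->6, 8->3, 18->9, 9->4, 15->7, 7->2, 17->8, 2->1, 11->5
rank(y): 10->3, 18->9, 11->4, 14->5, 8->2, 15->6, 16->7, 17->8, 1->1
Step 2: d_i = R_x(i) - R_y(i); compute d_i^2.
  (6-3)^2=9, (3-9)^2=36, (9-4)^2=25, (4-5)^2=1, (7-2)^2=25, (2-6)^2=16, (8-7)^2=1, (1-8)^2=49, (5-1)^2=16
sum(d^2) = 178.
Step 3: rho = 1 - 6*178 / (9*(9^2 - 1)) = 1 - 1068/720 = -0.483333.
Step 4: Under H0, t = rho * sqrt((n-2)/(1-rho^2)) = -1.4607 ~ t(7).
Step 5: Two-sided p-value from the t-distribution with 7 df = 0.187470.
Step 6: alpha = 0.05. fail to reject H0.

rho = -0.4833, p = 0.187470, fail to reject H0 at alpha = 0.05.


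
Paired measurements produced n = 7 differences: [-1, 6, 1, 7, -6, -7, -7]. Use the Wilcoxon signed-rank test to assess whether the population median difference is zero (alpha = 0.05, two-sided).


Step 1: Drop any zero differences (none here) and take |d_i|.
|d| = [1, 6, 1, 7, 6, 7, 7]
Step 2: Midrank |d_i| (ties get averaged ranks).
ranks: |1|->1.5, |6|->3.5, |1|->1.5, |7|->6, |6|->3.5, |7|->6, |7|->6
Step 3: Attach original signs; sum ranks with positive sign and with negative sign.
W+ = 3.5 + 1.5 + 6 = 11
W- = 1.5 + 3.5 + 6 + 6 = 17
(Check: W+ + W- = 28 should equal n(n+1)/2 = 28.)
Step 4: Test statistic W = min(W+, W-) = 11.
Step 5: Ties in |d|, so use the tie-corrected normal approximation.
        E[W] = n(n+1)/4 = 7*8/4 = 14.
        Tie groups: |d|=1 (t=2), |d|=6 (t=2), |d|=7 (t=3); sum(t^3 - t) = 36.
        Var[W] = n(n+1)(2n+1)/24 - sum(t^3-t)/48 = 840/24 - 36/48 = 34.25.
        z = (W - E[W]) / sqrt(Var[W]) = (11 - 14) / 5.8523 = -0.5126.
        Two-sided p = 2*Phi(z) = 0.608221.
Step 6: alpha = 0.05. fail to reject H0.

W+ = 11, W- = 17, W = min = 11, p = 0.608221, fail to reject H0.


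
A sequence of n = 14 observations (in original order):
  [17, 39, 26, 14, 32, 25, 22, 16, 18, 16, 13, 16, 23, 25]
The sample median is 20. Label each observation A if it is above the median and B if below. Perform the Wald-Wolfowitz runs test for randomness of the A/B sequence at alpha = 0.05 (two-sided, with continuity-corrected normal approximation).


Step 1: Compute median = 20; label A = above, B = below.
Labels in order: BAABAAABBBBBAA  (n_A = 7, n_B = 7)
Step 2: Count runs R = 6.
Step 3: Under H0 (random ordering), E[R] = 2*n_A*n_B/(n_A+n_B) + 1 = 2*7*7/14 + 1 = 8.0000.
        Var[R] = 2*n_A*n_B*(2*n_A*n_B - n_A - n_B) / ((n_A+n_B)^2 * (n_A+n_B-1)) = 8232/2548 = 3.2308.
        SD[R] = 1.7974.
Step 4: Continuity-corrected z = (R + 0.5 - E[R]) / SD[R] = (6 + 0.5 - 8.0000) / 1.7974 = -0.8345.
Step 5: Two-sided p-value via normal approximation = 2*(1 - Phi(|z|)) = 0.403986.
Step 6: alpha = 0.05. fail to reject H0.

R = 6, z = -0.8345, p = 0.403986, fail to reject H0.


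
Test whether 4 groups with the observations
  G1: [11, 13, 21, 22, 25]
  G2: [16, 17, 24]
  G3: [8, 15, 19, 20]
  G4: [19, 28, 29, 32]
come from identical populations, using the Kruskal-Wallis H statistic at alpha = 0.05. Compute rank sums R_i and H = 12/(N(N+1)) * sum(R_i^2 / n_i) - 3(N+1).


Step 1: Combine all N = 16 observations and assign midranks.
sorted (value, group, rank): (8,G3,1), (11,G1,2), (13,G1,3), (15,G3,4), (16,G2,5), (17,G2,6), (19,G3,7.5), (19,G4,7.5), (20,G3,9), (21,G1,10), (22,G1,11), (24,G2,12), (25,G1,13), (28,G4,14), (29,G4,15), (32,G4,16)
Step 2: Sum ranks within each group.
R_1 = 39 (n_1 = 5)
R_2 = 23 (n_2 = 3)
R_3 = 21.5 (n_3 = 4)
R_4 = 52.5 (n_4 = 4)
Step 3: H = 12/(N(N+1)) * sum(R_i^2/n_i) - 3(N+1)
     = 12/(16*17) * (39^2/5 + 23^2/3 + 21.5^2/4 + 52.5^2/4) - 3*17
     = 0.044118 * 1285.16 - 51
     = 5.698162.
Step 4: Ties present; correction factor C = 1 - 6/(16^3 - 16) = 0.998529. Corrected H = 5.698162 / 0.998529 = 5.706554.
Step 5: Under H0, H ~ chi^2(3); p-value = 0.126793.
Step 6: alpha = 0.05. fail to reject H0.

H = 5.7066, df = 3, p = 0.126793, fail to reject H0.


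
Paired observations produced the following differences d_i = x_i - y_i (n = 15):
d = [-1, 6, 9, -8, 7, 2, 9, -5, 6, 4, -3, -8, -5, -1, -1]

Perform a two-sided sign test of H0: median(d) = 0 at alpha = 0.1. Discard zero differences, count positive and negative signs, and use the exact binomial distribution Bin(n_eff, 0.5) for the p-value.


Step 1: Discard zero differences. Original n = 15; n_eff = number of nonzero differences = 15.
Nonzero differences (with sign): -1, +6, +9, -8, +7, +2, +9, -5, +6, +4, -3, -8, -5, -1, -1
Step 2: Count signs: positive = 7, negative = 8.
Step 3: Under H0: P(positive) = 0.5, so the number of positives S ~ Bin(15, 0.5).
Step 4: Two-sided exact p-value = sum of Bin(15,0.5) probabilities at or below the observed probability = 1.000000.
Step 5: alpha = 0.1. fail to reject H0.

n_eff = 15, pos = 7, neg = 8, p = 1.000000, fail to reject H0.


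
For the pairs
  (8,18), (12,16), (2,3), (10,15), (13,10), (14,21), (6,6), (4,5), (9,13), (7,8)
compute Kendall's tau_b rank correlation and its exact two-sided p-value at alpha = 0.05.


Step 1: Enumerate the 45 unordered pairs (i,j) with i<j and classify each by sign(x_j-x_i) * sign(y_j-y_i).
  (1,2):dx=+4,dy=-2->D; (1,3):dx=-6,dy=-15->C; (1,4):dx=+2,dy=-3->D; (1,5):dx=+5,dy=-8->D
  (1,6):dx=+6,dy=+3->C; (1,7):dx=-2,dy=-12->C; (1,8):dx=-4,dy=-13->C; (1,9):dx=+1,dy=-5->D
  (1,10):dx=-1,dy=-10->C; (2,3):dx=-10,dy=-13->C; (2,4):dx=-2,dy=-1->C; (2,5):dx=+1,dy=-6->D
  (2,6):dx=+2,dy=+5->C; (2,7):dx=-6,dy=-10->C; (2,8):dx=-8,dy=-11->C; (2,9):dx=-3,dy=-3->C
  (2,10):dx=-5,dy=-8->C; (3,4):dx=+8,dy=+12->C; (3,5):dx=+11,dy=+7->C; (3,6):dx=+12,dy=+18->C
  (3,7):dx=+4,dy=+3->C; (3,8):dx=+2,dy=+2->C; (3,9):dx=+7,dy=+10->C; (3,10):dx=+5,dy=+5->C
  (4,5):dx=+3,dy=-5->D; (4,6):dx=+4,dy=+6->C; (4,7):dx=-4,dy=-9->C; (4,8):dx=-6,dy=-10->C
  (4,9):dx=-1,dy=-2->C; (4,10):dx=-3,dy=-7->C; (5,6):dx=+1,dy=+11->C; (5,7):dx=-7,dy=-4->C
  (5,8):dx=-9,dy=-5->C; (5,9):dx=-4,dy=+3->D; (5,10):dx=-6,dy=-2->C; (6,7):dx=-8,dy=-15->C
  (6,8):dx=-10,dy=-16->C; (6,9):dx=-5,dy=-8->C; (6,10):dx=-7,dy=-13->C; (7,8):dx=-2,dy=-1->C
  (7,9):dx=+3,dy=+7->C; (7,10):dx=+1,dy=+2->C; (8,9):dx=+5,dy=+8->C; (8,10):dx=+3,dy=+3->C
  (9,10):dx=-2,dy=-5->C
Step 2: C = 38, D = 7, total pairs = 45.
Step 3: tau = (C - D)/(n(n-1)/2) = (38 - 7)/45 = 0.688889.
Step 4: Exact two-sided p-value (enumerate n! = 3628800 permutations of y under H0): p = 0.004687.
Step 5: alpha = 0.05. reject H0.

tau_b = 0.6889 (C=38, D=7), p = 0.004687, reject H0.


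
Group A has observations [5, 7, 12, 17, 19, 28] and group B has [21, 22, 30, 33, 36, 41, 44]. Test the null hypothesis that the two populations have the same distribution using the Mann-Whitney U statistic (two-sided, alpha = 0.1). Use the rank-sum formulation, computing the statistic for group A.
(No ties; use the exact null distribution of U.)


Step 1: Combine and sort all 13 observations; assign midranks.
sorted (value, group): (5,X), (7,X), (12,X), (17,X), (19,X), (21,Y), (22,Y), (28,X), (30,Y), (33,Y), (36,Y), (41,Y), (44,Y)
ranks: 5->1, 7->2, 12->3, 17->4, 19->5, 21->6, 22->7, 28->8, 30->9, 33->10, 36->11, 41->12, 44->13
Step 2: Rank sum for X: R1 = 1 + 2 + 3 + 4 + 5 + 8 = 23.
Step 3: U_X = R1 - n1(n1+1)/2 = 23 - 6*7/2 = 23 - 21 = 2.
       U_Y = n1*n2 - U_X = 42 - 2 = 40.
Step 4: No ties, so the exact null distribution of U (based on enumerating the C(13,6) = 1716 equally likely rank assignments) gives the two-sided p-value.
Step 5: p-value = 0.004662; compare to alpha = 0.1. reject H0.

U_X = 2, p = 0.004662, reject H0 at alpha = 0.1.


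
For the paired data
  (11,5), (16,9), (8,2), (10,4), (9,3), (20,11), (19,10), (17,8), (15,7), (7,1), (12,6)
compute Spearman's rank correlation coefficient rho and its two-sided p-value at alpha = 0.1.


Step 1: Rank x and y separately (midranks; no ties here).
rank(x): 11->5, 16->8, 8->2, 10->4, 9->3, 20->11, 19->10, 17->9, 15->7, 7->1, 12->6
rank(y): 5->5, 9->9, 2->2, 4->4, 3->3, 11->11, 10->10, 8->8, 7->7, 1->1, 6->6
Step 2: d_i = R_x(i) - R_y(i); compute d_i^2.
  (5-5)^2=0, (8-9)^2=1, (2-2)^2=0, (4-4)^2=0, (3-3)^2=0, (11-11)^2=0, (10-10)^2=0, (9-8)^2=1, (7-7)^2=0, (1-1)^2=0, (6-6)^2=0
sum(d^2) = 2.
Step 3: rho = 1 - 6*2 / (11*(11^2 - 1)) = 1 - 12/1320 = 0.990909.
Step 4: Under H0, t = rho * sqrt((n-2)/(1-rho^2)) = 22.0966 ~ t(9).
Step 5: Two-sided p-value from the t-distribution with 9 df = 0.000000.
Step 6: alpha = 0.1. reject H0.

rho = 0.9909, p = 0.000000, reject H0 at alpha = 0.1.


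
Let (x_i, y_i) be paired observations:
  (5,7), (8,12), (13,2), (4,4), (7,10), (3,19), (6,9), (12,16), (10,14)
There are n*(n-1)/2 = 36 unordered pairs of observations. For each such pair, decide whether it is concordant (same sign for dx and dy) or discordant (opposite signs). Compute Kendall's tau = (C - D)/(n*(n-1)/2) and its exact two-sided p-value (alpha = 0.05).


Step 1: Enumerate the 36 unordered pairs (i,j) with i<j and classify each by sign(x_j-x_i) * sign(y_j-y_i).
  (1,2):dx=+3,dy=+5->C; (1,3):dx=+8,dy=-5->D; (1,4):dx=-1,dy=-3->C; (1,5):dx=+2,dy=+3->C
  (1,6):dx=-2,dy=+12->D; (1,7):dx=+1,dy=+2->C; (1,8):dx=+7,dy=+9->C; (1,9):dx=+5,dy=+7->C
  (2,3):dx=+5,dy=-10->D; (2,4):dx=-4,dy=-8->C; (2,5):dx=-1,dy=-2->C; (2,6):dx=-5,dy=+7->D
  (2,7):dx=-2,dy=-3->C; (2,8):dx=+4,dy=+4->C; (2,9):dx=+2,dy=+2->C; (3,4):dx=-9,dy=+2->D
  (3,5):dx=-6,dy=+8->D; (3,6):dx=-10,dy=+17->D; (3,7):dx=-7,dy=+7->D; (3,8):dx=-1,dy=+14->D
  (3,9):dx=-3,dy=+12->D; (4,5):dx=+3,dy=+6->C; (4,6):dx=-1,dy=+15->D; (4,7):dx=+2,dy=+5->C
  (4,8):dx=+8,dy=+12->C; (4,9):dx=+6,dy=+10->C; (5,6):dx=-4,dy=+9->D; (5,7):dx=-1,dy=-1->C
  (5,8):dx=+5,dy=+6->C; (5,9):dx=+3,dy=+4->C; (6,7):dx=+3,dy=-10->D; (6,8):dx=+9,dy=-3->D
  (6,9):dx=+7,dy=-5->D; (7,8):dx=+6,dy=+7->C; (7,9):dx=+4,dy=+5->C; (8,9):dx=-2,dy=-2->C
Step 2: C = 21, D = 15, total pairs = 36.
Step 3: tau = (C - D)/(n(n-1)/2) = (21 - 15)/36 = 0.166667.
Step 4: Exact two-sided p-value (enumerate n! = 362880 permutations of y under H0): p = 0.612202.
Step 5: alpha = 0.05. fail to reject H0.

tau_b = 0.1667 (C=21, D=15), p = 0.612202, fail to reject H0.


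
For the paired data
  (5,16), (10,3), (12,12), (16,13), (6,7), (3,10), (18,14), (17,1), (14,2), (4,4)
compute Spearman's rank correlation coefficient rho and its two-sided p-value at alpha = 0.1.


Step 1: Rank x and y separately (midranks; no ties here).
rank(x): 5->3, 10->5, 12->6, 16->8, 6->4, 3->1, 18->10, 17->9, 14->7, 4->2
rank(y): 16->10, 3->3, 12->7, 13->8, 7->5, 10->6, 14->9, 1->1, 2->2, 4->4
Step 2: d_i = R_x(i) - R_y(i); compute d_i^2.
  (3-10)^2=49, (5-3)^2=4, (6-7)^2=1, (8-8)^2=0, (4-5)^2=1, (1-6)^2=25, (10-9)^2=1, (9-1)^2=64, (7-2)^2=25, (2-4)^2=4
sum(d^2) = 174.
Step 3: rho = 1 - 6*174 / (10*(10^2 - 1)) = 1 - 1044/990 = -0.054545.
Step 4: Under H0, t = rho * sqrt((n-2)/(1-rho^2)) = -0.1545 ~ t(8).
Step 5: Two-sided p-value from the t-distribution with 8 df = 0.881036.
Step 6: alpha = 0.1. fail to reject H0.

rho = -0.0545, p = 0.881036, fail to reject H0 at alpha = 0.1.


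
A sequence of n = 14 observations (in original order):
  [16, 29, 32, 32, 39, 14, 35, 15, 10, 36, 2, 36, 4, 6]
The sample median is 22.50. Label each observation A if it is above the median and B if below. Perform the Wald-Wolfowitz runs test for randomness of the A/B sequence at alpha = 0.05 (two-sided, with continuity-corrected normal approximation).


Step 1: Compute median = 22.50; label A = above, B = below.
Labels in order: BAAAABABBABABB  (n_A = 7, n_B = 7)
Step 2: Count runs R = 9.
Step 3: Under H0 (random ordering), E[R] = 2*n_A*n_B/(n_A+n_B) + 1 = 2*7*7/14 + 1 = 8.0000.
        Var[R] = 2*n_A*n_B*(2*n_A*n_B - n_A - n_B) / ((n_A+n_B)^2 * (n_A+n_B-1)) = 8232/2548 = 3.2308.
        SD[R] = 1.7974.
Step 4: Continuity-corrected z = (R - 0.5 - E[R]) / SD[R] = (9 - 0.5 - 8.0000) / 1.7974 = 0.2782.
Step 5: Two-sided p-value via normal approximation = 2*(1 - Phi(|z|)) = 0.780879.
Step 6: alpha = 0.05. fail to reject H0.

R = 9, z = 0.2782, p = 0.780879, fail to reject H0.


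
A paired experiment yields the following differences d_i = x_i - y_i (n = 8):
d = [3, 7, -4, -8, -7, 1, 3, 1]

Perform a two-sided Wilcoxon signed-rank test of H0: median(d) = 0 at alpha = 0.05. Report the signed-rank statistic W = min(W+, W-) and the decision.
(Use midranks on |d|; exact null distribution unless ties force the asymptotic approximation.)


Step 1: Drop any zero differences (none here) and take |d_i|.
|d| = [3, 7, 4, 8, 7, 1, 3, 1]
Step 2: Midrank |d_i| (ties get averaged ranks).
ranks: |3|->3.5, |7|->6.5, |4|->5, |8|->8, |7|->6.5, |1|->1.5, |3|->3.5, |1|->1.5
Step 3: Attach original signs; sum ranks with positive sign and with negative sign.
W+ = 3.5 + 6.5 + 1.5 + 3.5 + 1.5 = 16.5
W- = 5 + 8 + 6.5 = 19.5
(Check: W+ + W- = 36 should equal n(n+1)/2 = 36.)
Step 4: Test statistic W = min(W+, W-) = 16.5.
Step 5: Ties in |d|, so use the tie-corrected normal approximation.
        E[W] = n(n+1)/4 = 8*9/4 = 18.
        Tie groups: |d|=1 (t=2), |d|=3 (t=2), |d|=7 (t=2); sum(t^3 - t) = 18.
        Var[W] = n(n+1)(2n+1)/24 - sum(t^3-t)/48 = 1224/24 - 18/48 = 50.625.
        z = (W - E[W]) / sqrt(Var[W]) = (16.5 - 18) / 7.1151 = -0.2108.
        Two-sided p = 2*Phi(z) = 0.833029.
Step 6: alpha = 0.05. fail to reject H0.

W+ = 16.5, W- = 19.5, W = min = 16.5, p = 0.833029, fail to reject H0.


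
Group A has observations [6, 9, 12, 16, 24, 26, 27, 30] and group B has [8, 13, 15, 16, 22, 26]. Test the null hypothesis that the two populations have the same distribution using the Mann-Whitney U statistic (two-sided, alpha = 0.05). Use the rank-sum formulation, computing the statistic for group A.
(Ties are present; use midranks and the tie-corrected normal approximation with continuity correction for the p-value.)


Step 1: Combine and sort all 14 observations; assign midranks.
sorted (value, group): (6,X), (8,Y), (9,X), (12,X), (13,Y), (15,Y), (16,X), (16,Y), (22,Y), (24,X), (26,X), (26,Y), (27,X), (30,X)
ranks: 6->1, 8->2, 9->3, 12->4, 13->5, 15->6, 16->7.5, 16->7.5, 22->9, 24->10, 26->11.5, 26->11.5, 27->13, 30->14
Step 2: Rank sum for X: R1 = 1 + 3 + 4 + 7.5 + 10 + 11.5 + 13 + 14 = 64.
Step 3: U_X = R1 - n1(n1+1)/2 = 64 - 8*9/2 = 64 - 36 = 28.
       U_Y = n1*n2 - U_X = 48 - 28 = 20.
Step 4: Ties are present, so use the tie-corrected normal approximation (with continuity correction) for the p-value.
Step 5: p-value = 0.650661; compare to alpha = 0.05. fail to reject H0.

U_X = 28, p = 0.650661, fail to reject H0 at alpha = 0.05.


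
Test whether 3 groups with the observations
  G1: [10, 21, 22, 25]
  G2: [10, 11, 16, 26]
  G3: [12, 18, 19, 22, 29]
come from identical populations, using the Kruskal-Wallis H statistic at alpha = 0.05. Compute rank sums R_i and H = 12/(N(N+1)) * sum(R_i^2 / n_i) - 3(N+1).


Step 1: Combine all N = 13 observations and assign midranks.
sorted (value, group, rank): (10,G1,1.5), (10,G2,1.5), (11,G2,3), (12,G3,4), (16,G2,5), (18,G3,6), (19,G3,7), (21,G1,8), (22,G1,9.5), (22,G3,9.5), (25,G1,11), (26,G2,12), (29,G3,13)
Step 2: Sum ranks within each group.
R_1 = 30 (n_1 = 4)
R_2 = 21.5 (n_2 = 4)
R_3 = 39.5 (n_3 = 5)
Step 3: H = 12/(N(N+1)) * sum(R_i^2/n_i) - 3(N+1)
     = 12/(13*14) * (30^2/4 + 21.5^2/4 + 39.5^2/5) - 3*14
     = 0.065934 * 652.612 - 42
     = 1.029396.
Step 4: Ties present; correction factor C = 1 - 12/(13^3 - 13) = 0.994505. Corrected H = 1.029396 / 0.994505 = 1.035083.
Step 5: Under H0, H ~ chi^2(2); p-value = 0.595984.
Step 6: alpha = 0.05. fail to reject H0.

H = 1.0351, df = 2, p = 0.595984, fail to reject H0.


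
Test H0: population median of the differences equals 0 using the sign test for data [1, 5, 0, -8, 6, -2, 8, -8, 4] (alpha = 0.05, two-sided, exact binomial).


Step 1: Discard zero differences. Original n = 9; n_eff = number of nonzero differences = 8.
Nonzero differences (with sign): +1, +5, -8, +6, -2, +8, -8, +4
Step 2: Count signs: positive = 5, negative = 3.
Step 3: Under H0: P(positive) = 0.5, so the number of positives S ~ Bin(8, 0.5).
Step 4: Two-sided exact p-value = sum of Bin(8,0.5) probabilities at or below the observed probability = 0.726562.
Step 5: alpha = 0.05. fail to reject H0.

n_eff = 8, pos = 5, neg = 3, p = 0.726562, fail to reject H0.


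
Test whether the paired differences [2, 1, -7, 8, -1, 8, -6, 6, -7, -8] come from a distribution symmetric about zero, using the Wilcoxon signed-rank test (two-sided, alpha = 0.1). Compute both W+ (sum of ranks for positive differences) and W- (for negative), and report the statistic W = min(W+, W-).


Step 1: Drop any zero differences (none here) and take |d_i|.
|d| = [2, 1, 7, 8, 1, 8, 6, 6, 7, 8]
Step 2: Midrank |d_i| (ties get averaged ranks).
ranks: |2|->3, |1|->1.5, |7|->6.5, |8|->9, |1|->1.5, |8|->9, |6|->4.5, |6|->4.5, |7|->6.5, |8|->9
Step 3: Attach original signs; sum ranks with positive sign and with negative sign.
W+ = 3 + 1.5 + 9 + 9 + 4.5 = 27
W- = 6.5 + 1.5 + 4.5 + 6.5 + 9 = 28
(Check: W+ + W- = 55 should equal n(n+1)/2 = 55.)
Step 4: Test statistic W = min(W+, W-) = 27.
Step 5: Ties in |d|, so use the tie-corrected normal approximation.
        E[W] = n(n+1)/4 = 10*11/4 = 27.5.
        Tie groups: |d|=1 (t=2), |d|=6 (t=2), |d|=7 (t=2), |d|=8 (t=3); sum(t^3 - t) = 42.
        Var[W] = n(n+1)(2n+1)/24 - sum(t^3-t)/48 = 2310/24 - 42/48 = 95.375.
        z = (W - E[W]) / sqrt(Var[W]) = (27 - 27.5) / 9.7660 = -0.0512.
        Two-sided p = 2*Phi(z) = 0.959168.
Step 6: alpha = 0.1. fail to reject H0.

W+ = 27, W- = 28, W = min = 27, p = 0.959168, fail to reject H0.


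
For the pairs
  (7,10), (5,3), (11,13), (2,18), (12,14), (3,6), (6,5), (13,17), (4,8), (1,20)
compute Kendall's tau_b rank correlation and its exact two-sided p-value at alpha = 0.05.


Step 1: Enumerate the 45 unordered pairs (i,j) with i<j and classify each by sign(x_j-x_i) * sign(y_j-y_i).
  (1,2):dx=-2,dy=-7->C; (1,3):dx=+4,dy=+3->C; (1,4):dx=-5,dy=+8->D; (1,5):dx=+5,dy=+4->C
  (1,6):dx=-4,dy=-4->C; (1,7):dx=-1,dy=-5->C; (1,8):dx=+6,dy=+7->C; (1,9):dx=-3,dy=-2->C
  (1,10):dx=-6,dy=+10->D; (2,3):dx=+6,dy=+10->C; (2,4):dx=-3,dy=+15->D; (2,5):dx=+7,dy=+11->C
  (2,6):dx=-2,dy=+3->D; (2,7):dx=+1,dy=+2->C; (2,8):dx=+8,dy=+14->C; (2,9):dx=-1,dy=+5->D
  (2,10):dx=-4,dy=+17->D; (3,4):dx=-9,dy=+5->D; (3,5):dx=+1,dy=+1->C; (3,6):dx=-8,dy=-7->C
  (3,7):dx=-5,dy=-8->C; (3,8):dx=+2,dy=+4->C; (3,9):dx=-7,dy=-5->C; (3,10):dx=-10,dy=+7->D
  (4,5):dx=+10,dy=-4->D; (4,6):dx=+1,dy=-12->D; (4,7):dx=+4,dy=-13->D; (4,8):dx=+11,dy=-1->D
  (4,9):dx=+2,dy=-10->D; (4,10):dx=-1,dy=+2->D; (5,6):dx=-9,dy=-8->C; (5,7):dx=-6,dy=-9->C
  (5,8):dx=+1,dy=+3->C; (5,9):dx=-8,dy=-6->C; (5,10):dx=-11,dy=+6->D; (6,7):dx=+3,dy=-1->D
  (6,8):dx=+10,dy=+11->C; (6,9):dx=+1,dy=+2->C; (6,10):dx=-2,dy=+14->D; (7,8):dx=+7,dy=+12->C
  (7,9):dx=-2,dy=+3->D; (7,10):dx=-5,dy=+15->D; (8,9):dx=-9,dy=-9->C; (8,10):dx=-12,dy=+3->D
  (9,10):dx=-3,dy=+12->D
Step 2: C = 24, D = 21, total pairs = 45.
Step 3: tau = (C - D)/(n(n-1)/2) = (24 - 21)/45 = 0.066667.
Step 4: Exact two-sided p-value (enumerate n! = 3628800 permutations of y under H0): p = 0.861801.
Step 5: alpha = 0.05. fail to reject H0.

tau_b = 0.0667 (C=24, D=21), p = 0.861801, fail to reject H0.


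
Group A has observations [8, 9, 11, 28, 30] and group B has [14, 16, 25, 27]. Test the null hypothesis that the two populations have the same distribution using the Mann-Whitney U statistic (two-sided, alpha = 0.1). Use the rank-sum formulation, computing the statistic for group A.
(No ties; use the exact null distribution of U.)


Step 1: Combine and sort all 9 observations; assign midranks.
sorted (value, group): (8,X), (9,X), (11,X), (14,Y), (16,Y), (25,Y), (27,Y), (28,X), (30,X)
ranks: 8->1, 9->2, 11->3, 14->4, 16->5, 25->6, 27->7, 28->8, 30->9
Step 2: Rank sum for X: R1 = 1 + 2 + 3 + 8 + 9 = 23.
Step 3: U_X = R1 - n1(n1+1)/2 = 23 - 5*6/2 = 23 - 15 = 8.
       U_Y = n1*n2 - U_X = 20 - 8 = 12.
Step 4: No ties, so the exact null distribution of U (based on enumerating the C(9,5) = 126 equally likely rank assignments) gives the two-sided p-value.
Step 5: p-value = 0.730159; compare to alpha = 0.1. fail to reject H0.

U_X = 8, p = 0.730159, fail to reject H0 at alpha = 0.1.


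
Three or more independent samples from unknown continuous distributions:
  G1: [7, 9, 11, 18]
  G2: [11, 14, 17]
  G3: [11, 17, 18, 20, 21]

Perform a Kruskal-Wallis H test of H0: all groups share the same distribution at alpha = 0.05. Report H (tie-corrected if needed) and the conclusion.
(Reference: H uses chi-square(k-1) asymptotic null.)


Step 1: Combine all N = 12 observations and assign midranks.
sorted (value, group, rank): (7,G1,1), (9,G1,2), (11,G1,4), (11,G2,4), (11,G3,4), (14,G2,6), (17,G2,7.5), (17,G3,7.5), (18,G1,9.5), (18,G3,9.5), (20,G3,11), (21,G3,12)
Step 2: Sum ranks within each group.
R_1 = 16.5 (n_1 = 4)
R_2 = 17.5 (n_2 = 3)
R_3 = 44 (n_3 = 5)
Step 3: H = 12/(N(N+1)) * sum(R_i^2/n_i) - 3(N+1)
     = 12/(12*13) * (16.5^2/4 + 17.5^2/3 + 44^2/5) - 3*13
     = 0.076923 * 557.346 - 39
     = 3.872756.
Step 4: Ties present; correction factor C = 1 - 36/(12^3 - 12) = 0.979021. Corrected H = 3.872756 / 0.979021 = 3.955744.
Step 5: Under H0, H ~ chi^2(2); p-value = 0.138363.
Step 6: alpha = 0.05. fail to reject H0.

H = 3.9557, df = 2, p = 0.138363, fail to reject H0.


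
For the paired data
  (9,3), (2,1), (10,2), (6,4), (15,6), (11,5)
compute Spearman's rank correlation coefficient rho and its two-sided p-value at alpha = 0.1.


Step 1: Rank x and y separately (midranks; no ties here).
rank(x): 9->3, 2->1, 10->4, 6->2, 15->6, 11->5
rank(y): 3->3, 1->1, 2->2, 4->4, 6->6, 5->5
Step 2: d_i = R_x(i) - R_y(i); compute d_i^2.
  (3-3)^2=0, (1-1)^2=0, (4-2)^2=4, (2-4)^2=4, (6-6)^2=0, (5-5)^2=0
sum(d^2) = 8.
Step 3: rho = 1 - 6*8 / (6*(6^2 - 1)) = 1 - 48/210 = 0.771429.
Step 4: Under H0, t = rho * sqrt((n-2)/(1-rho^2)) = 2.4247 ~ t(4).
Step 5: Two-sided p-value from the t-distribution with 4 df = 0.072397.
Step 6: alpha = 0.1. reject H0.

rho = 0.7714, p = 0.072397, reject H0 at alpha = 0.1.


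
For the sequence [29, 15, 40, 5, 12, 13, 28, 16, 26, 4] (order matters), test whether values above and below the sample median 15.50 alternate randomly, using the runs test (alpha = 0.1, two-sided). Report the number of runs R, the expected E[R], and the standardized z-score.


Step 1: Compute median = 15.50; label A = above, B = below.
Labels in order: ABABBBAAAB  (n_A = 5, n_B = 5)
Step 2: Count runs R = 6.
Step 3: Under H0 (random ordering), E[R] = 2*n_A*n_B/(n_A+n_B) + 1 = 2*5*5/10 + 1 = 6.0000.
        Var[R] = 2*n_A*n_B*(2*n_A*n_B - n_A - n_B) / ((n_A+n_B)^2 * (n_A+n_B-1)) = 2000/900 = 2.2222.
        SD[R] = 1.4907.
Step 4: R = E[R], so z = 0 with no continuity correction.
Step 5: Two-sided p-value via normal approximation = 2*(1 - Phi(|z|)) = 1.000000.
Step 6: alpha = 0.1. fail to reject H0.

R = 6, z = 0.0000, p = 1.000000, fail to reject H0.


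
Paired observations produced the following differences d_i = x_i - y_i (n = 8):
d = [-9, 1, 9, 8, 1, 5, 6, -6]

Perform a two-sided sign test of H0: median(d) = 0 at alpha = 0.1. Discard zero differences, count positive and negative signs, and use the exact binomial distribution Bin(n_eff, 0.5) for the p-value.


Step 1: Discard zero differences. Original n = 8; n_eff = number of nonzero differences = 8.
Nonzero differences (with sign): -9, +1, +9, +8, +1, +5, +6, -6
Step 2: Count signs: positive = 6, negative = 2.
Step 3: Under H0: P(positive) = 0.5, so the number of positives S ~ Bin(8, 0.5).
Step 4: Two-sided exact p-value = sum of Bin(8,0.5) probabilities at or below the observed probability = 0.289062.
Step 5: alpha = 0.1. fail to reject H0.

n_eff = 8, pos = 6, neg = 2, p = 0.289062, fail to reject H0.


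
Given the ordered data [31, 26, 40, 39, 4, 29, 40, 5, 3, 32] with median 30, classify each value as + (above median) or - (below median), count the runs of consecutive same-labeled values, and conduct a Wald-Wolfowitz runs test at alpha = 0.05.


Step 1: Compute median = 30; label A = above, B = below.
Labels in order: ABAABBABBA  (n_A = 5, n_B = 5)
Step 2: Count runs R = 7.
Step 3: Under H0 (random ordering), E[R] = 2*n_A*n_B/(n_A+n_B) + 1 = 2*5*5/10 + 1 = 6.0000.
        Var[R] = 2*n_A*n_B*(2*n_A*n_B - n_A - n_B) / ((n_A+n_B)^2 * (n_A+n_B-1)) = 2000/900 = 2.2222.
        SD[R] = 1.4907.
Step 4: Continuity-corrected z = (R - 0.5 - E[R]) / SD[R] = (7 - 0.5 - 6.0000) / 1.4907 = 0.3354.
Step 5: Two-sided p-value via normal approximation = 2*(1 - Phi(|z|)) = 0.737316.
Step 6: alpha = 0.05. fail to reject H0.

R = 7, z = 0.3354, p = 0.737316, fail to reject H0.


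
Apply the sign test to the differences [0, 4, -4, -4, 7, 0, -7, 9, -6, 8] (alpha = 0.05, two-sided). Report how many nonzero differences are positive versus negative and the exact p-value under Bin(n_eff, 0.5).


Step 1: Discard zero differences. Original n = 10; n_eff = number of nonzero differences = 8.
Nonzero differences (with sign): +4, -4, -4, +7, -7, +9, -6, +8
Step 2: Count signs: positive = 4, negative = 4.
Step 3: Under H0: P(positive) = 0.5, so the number of positives S ~ Bin(8, 0.5).
Step 4: Two-sided exact p-value = sum of Bin(8,0.5) probabilities at or below the observed probability = 1.000000.
Step 5: alpha = 0.05. fail to reject H0.

n_eff = 8, pos = 4, neg = 4, p = 1.000000, fail to reject H0.


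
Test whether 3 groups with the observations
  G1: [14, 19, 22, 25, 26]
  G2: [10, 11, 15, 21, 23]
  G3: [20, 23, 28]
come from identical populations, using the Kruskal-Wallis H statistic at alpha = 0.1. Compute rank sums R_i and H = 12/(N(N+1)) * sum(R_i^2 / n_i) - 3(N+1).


Step 1: Combine all N = 13 observations and assign midranks.
sorted (value, group, rank): (10,G2,1), (11,G2,2), (14,G1,3), (15,G2,4), (19,G1,5), (20,G3,6), (21,G2,7), (22,G1,8), (23,G2,9.5), (23,G3,9.5), (25,G1,11), (26,G1,12), (28,G3,13)
Step 2: Sum ranks within each group.
R_1 = 39 (n_1 = 5)
R_2 = 23.5 (n_2 = 5)
R_3 = 28.5 (n_3 = 3)
Step 3: H = 12/(N(N+1)) * sum(R_i^2/n_i) - 3(N+1)
     = 12/(13*14) * (39^2/5 + 23.5^2/5 + 28.5^2/3) - 3*14
     = 0.065934 * 685.4 - 42
     = 3.191209.
Step 4: Ties present; correction factor C = 1 - 6/(13^3 - 13) = 0.997253. Corrected H = 3.191209 / 0.997253 = 3.200000.
Step 5: Under H0, H ~ chi^2(2); p-value = 0.201897.
Step 6: alpha = 0.1. fail to reject H0.

H = 3.2000, df = 2, p = 0.201897, fail to reject H0.


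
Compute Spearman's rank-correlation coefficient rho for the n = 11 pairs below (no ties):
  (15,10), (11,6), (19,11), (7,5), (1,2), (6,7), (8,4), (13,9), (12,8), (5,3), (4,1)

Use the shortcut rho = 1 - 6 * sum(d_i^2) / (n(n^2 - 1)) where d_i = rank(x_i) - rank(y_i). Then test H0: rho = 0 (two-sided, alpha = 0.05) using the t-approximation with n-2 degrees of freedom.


Step 1: Rank x and y separately (midranks; no ties here).
rank(x): 15->10, 11->7, 19->11, 7->5, 1->1, 6->4, 8->6, 13->9, 12->8, 5->3, 4->2
rank(y): 10->10, 6->6, 11->11, 5->5, 2->2, 7->7, 4->4, 9->9, 8->8, 3->3, 1->1
Step 2: d_i = R_x(i) - R_y(i); compute d_i^2.
  (10-10)^2=0, (7-6)^2=1, (11-11)^2=0, (5-5)^2=0, (1-2)^2=1, (4-7)^2=9, (6-4)^2=4, (9-9)^2=0, (8-8)^2=0, (3-3)^2=0, (2-1)^2=1
sum(d^2) = 16.
Step 3: rho = 1 - 6*16 / (11*(11^2 - 1)) = 1 - 96/1320 = 0.927273.
Step 4: Under H0, t = rho * sqrt((n-2)/(1-rho^2)) = 7.4303 ~ t(9).
Step 5: Two-sided p-value from the t-distribution with 9 df = 0.000040.
Step 6: alpha = 0.05. reject H0.

rho = 0.9273, p = 0.000040, reject H0 at alpha = 0.05.


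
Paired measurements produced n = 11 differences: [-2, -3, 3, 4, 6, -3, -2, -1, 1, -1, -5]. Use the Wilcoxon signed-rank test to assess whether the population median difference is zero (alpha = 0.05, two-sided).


Step 1: Drop any zero differences (none here) and take |d_i|.
|d| = [2, 3, 3, 4, 6, 3, 2, 1, 1, 1, 5]
Step 2: Midrank |d_i| (ties get averaged ranks).
ranks: |2|->4.5, |3|->7, |3|->7, |4|->9, |6|->11, |3|->7, |2|->4.5, |1|->2, |1|->2, |1|->2, |5|->10
Step 3: Attach original signs; sum ranks with positive sign and with negative sign.
W+ = 7 + 9 + 11 + 2 = 29
W- = 4.5 + 7 + 7 + 4.5 + 2 + 2 + 10 = 37
(Check: W+ + W- = 66 should equal n(n+1)/2 = 66.)
Step 4: Test statistic W = min(W+, W-) = 29.
Step 5: Ties in |d|, so use the tie-corrected normal approximation.
        E[W] = n(n+1)/4 = 11*12/4 = 33.
        Tie groups: |d|=1 (t=3), |d|=2 (t=2), |d|=3 (t=3); sum(t^3 - t) = 54.
        Var[W] = n(n+1)(2n+1)/24 - sum(t^3-t)/48 = 3036/24 - 54/48 = 125.375.
        z = (W - E[W]) / sqrt(Var[W]) = (29 - 33) / 11.1971 = -0.3572.
        Two-sided p = 2*Phi(z) = 0.720916.
Step 6: alpha = 0.05. fail to reject H0.

W+ = 29, W- = 37, W = min = 29, p = 0.720916, fail to reject H0.


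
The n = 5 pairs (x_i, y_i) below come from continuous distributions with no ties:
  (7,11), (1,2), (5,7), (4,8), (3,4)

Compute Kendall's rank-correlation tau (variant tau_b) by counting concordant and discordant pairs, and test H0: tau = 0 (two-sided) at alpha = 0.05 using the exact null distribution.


Step 1: Enumerate the 10 unordered pairs (i,j) with i<j and classify each by sign(x_j-x_i) * sign(y_j-y_i).
  (1,2):dx=-6,dy=-9->C; (1,3):dx=-2,dy=-4->C; (1,4):dx=-3,dy=-3->C; (1,5):dx=-4,dy=-7->C
  (2,3):dx=+4,dy=+5->C; (2,4):dx=+3,dy=+6->C; (2,5):dx=+2,dy=+2->C; (3,4):dx=-1,dy=+1->D
  (3,5):dx=-2,dy=-3->C; (4,5):dx=-1,dy=-4->C
Step 2: C = 9, D = 1, total pairs = 10.
Step 3: tau = (C - D)/(n(n-1)/2) = (9 - 1)/10 = 0.800000.
Step 4: Exact two-sided p-value (enumerate n! = 120 permutations of y under H0): p = 0.083333.
Step 5: alpha = 0.05. fail to reject H0.

tau_b = 0.8000 (C=9, D=1), p = 0.083333, fail to reject H0.


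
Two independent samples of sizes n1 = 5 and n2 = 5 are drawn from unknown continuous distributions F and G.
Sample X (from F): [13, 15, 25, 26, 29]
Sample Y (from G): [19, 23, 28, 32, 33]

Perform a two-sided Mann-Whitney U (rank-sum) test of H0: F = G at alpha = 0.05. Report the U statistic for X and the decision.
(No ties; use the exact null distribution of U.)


Step 1: Combine and sort all 10 observations; assign midranks.
sorted (value, group): (13,X), (15,X), (19,Y), (23,Y), (25,X), (26,X), (28,Y), (29,X), (32,Y), (33,Y)
ranks: 13->1, 15->2, 19->3, 23->4, 25->5, 26->6, 28->7, 29->8, 32->9, 33->10
Step 2: Rank sum for X: R1 = 1 + 2 + 5 + 6 + 8 = 22.
Step 3: U_X = R1 - n1(n1+1)/2 = 22 - 5*6/2 = 22 - 15 = 7.
       U_Y = n1*n2 - U_X = 25 - 7 = 18.
Step 4: No ties, so the exact null distribution of U (based on enumerating the C(10,5) = 252 equally likely rank assignments) gives the two-sided p-value.
Step 5: p-value = 0.309524; compare to alpha = 0.05. fail to reject H0.

U_X = 7, p = 0.309524, fail to reject H0 at alpha = 0.05.


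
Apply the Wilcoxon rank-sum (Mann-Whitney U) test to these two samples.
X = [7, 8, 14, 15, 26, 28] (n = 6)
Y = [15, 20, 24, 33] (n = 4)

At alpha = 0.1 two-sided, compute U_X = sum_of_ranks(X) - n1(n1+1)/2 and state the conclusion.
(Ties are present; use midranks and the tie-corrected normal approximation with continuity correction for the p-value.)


Step 1: Combine and sort all 10 observations; assign midranks.
sorted (value, group): (7,X), (8,X), (14,X), (15,X), (15,Y), (20,Y), (24,Y), (26,X), (28,X), (33,Y)
ranks: 7->1, 8->2, 14->3, 15->4.5, 15->4.5, 20->6, 24->7, 26->8, 28->9, 33->10
Step 2: Rank sum for X: R1 = 1 + 2 + 3 + 4.5 + 8 + 9 = 27.5.
Step 3: U_X = R1 - n1(n1+1)/2 = 27.5 - 6*7/2 = 27.5 - 21 = 6.5.
       U_Y = n1*n2 - U_X = 24 - 6.5 = 17.5.
Step 4: Ties are present, so use the tie-corrected normal approximation (with continuity correction) for the p-value.
Step 5: p-value = 0.284958; compare to alpha = 0.1. fail to reject H0.

U_X = 6.5, p = 0.284958, fail to reject H0 at alpha = 0.1.


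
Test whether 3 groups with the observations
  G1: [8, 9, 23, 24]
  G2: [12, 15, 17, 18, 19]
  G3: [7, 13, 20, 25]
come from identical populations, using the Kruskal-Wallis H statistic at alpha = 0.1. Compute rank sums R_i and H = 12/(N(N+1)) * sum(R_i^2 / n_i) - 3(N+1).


Step 1: Combine all N = 13 observations and assign midranks.
sorted (value, group, rank): (7,G3,1), (8,G1,2), (9,G1,3), (12,G2,4), (13,G3,5), (15,G2,6), (17,G2,7), (18,G2,8), (19,G2,9), (20,G3,10), (23,G1,11), (24,G1,12), (25,G3,13)
Step 2: Sum ranks within each group.
R_1 = 28 (n_1 = 4)
R_2 = 34 (n_2 = 5)
R_3 = 29 (n_3 = 4)
Step 3: H = 12/(N(N+1)) * sum(R_i^2/n_i) - 3(N+1)
     = 12/(13*14) * (28^2/4 + 34^2/5 + 29^2/4) - 3*14
     = 0.065934 * 637.45 - 42
     = 0.029670.
Step 4: No ties, so H is used without correction.
Step 5: Under H0, H ~ chi^2(2); p-value = 0.985274.
Step 6: alpha = 0.1. fail to reject H0.

H = 0.0297, df = 2, p = 0.985274, fail to reject H0.


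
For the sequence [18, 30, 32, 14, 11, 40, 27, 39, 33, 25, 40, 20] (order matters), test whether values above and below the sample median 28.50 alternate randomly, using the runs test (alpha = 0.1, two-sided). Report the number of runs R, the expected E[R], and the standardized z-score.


Step 1: Compute median = 28.50; label A = above, B = below.
Labels in order: BAABBABAABAB  (n_A = 6, n_B = 6)
Step 2: Count runs R = 9.
Step 3: Under H0 (random ordering), E[R] = 2*n_A*n_B/(n_A+n_B) + 1 = 2*6*6/12 + 1 = 7.0000.
        Var[R] = 2*n_A*n_B*(2*n_A*n_B - n_A - n_B) / ((n_A+n_B)^2 * (n_A+n_B-1)) = 4320/1584 = 2.7273.
        SD[R] = 1.6514.
Step 4: Continuity-corrected z = (R - 0.5 - E[R]) / SD[R] = (9 - 0.5 - 7.0000) / 1.6514 = 0.9083.
Step 5: Two-sided p-value via normal approximation = 2*(1 - Phi(|z|)) = 0.363722.
Step 6: alpha = 0.1. fail to reject H0.

R = 9, z = 0.9083, p = 0.363722, fail to reject H0.


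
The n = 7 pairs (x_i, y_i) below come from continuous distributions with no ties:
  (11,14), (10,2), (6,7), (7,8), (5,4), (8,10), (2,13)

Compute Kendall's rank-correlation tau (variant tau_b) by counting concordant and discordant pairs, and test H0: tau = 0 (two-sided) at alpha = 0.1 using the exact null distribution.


Step 1: Enumerate the 21 unordered pairs (i,j) with i<j and classify each by sign(x_j-x_i) * sign(y_j-y_i).
  (1,2):dx=-1,dy=-12->C; (1,3):dx=-5,dy=-7->C; (1,4):dx=-4,dy=-6->C; (1,5):dx=-6,dy=-10->C
  (1,6):dx=-3,dy=-4->C; (1,7):dx=-9,dy=-1->C; (2,3):dx=-4,dy=+5->D; (2,4):dx=-3,dy=+6->D
  (2,5):dx=-5,dy=+2->D; (2,6):dx=-2,dy=+8->D; (2,7):dx=-8,dy=+11->D; (3,4):dx=+1,dy=+1->C
  (3,5):dx=-1,dy=-3->C; (3,6):dx=+2,dy=+3->C; (3,7):dx=-4,dy=+6->D; (4,5):dx=-2,dy=-4->C
  (4,6):dx=+1,dy=+2->C; (4,7):dx=-5,dy=+5->D; (5,6):dx=+3,dy=+6->C; (5,7):dx=-3,dy=+9->D
  (6,7):dx=-6,dy=+3->D
Step 2: C = 12, D = 9, total pairs = 21.
Step 3: tau = (C - D)/(n(n-1)/2) = (12 - 9)/21 = 0.142857.
Step 4: Exact two-sided p-value (enumerate n! = 5040 permutations of y under H0): p = 0.772619.
Step 5: alpha = 0.1. fail to reject H0.

tau_b = 0.1429 (C=12, D=9), p = 0.772619, fail to reject H0.
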